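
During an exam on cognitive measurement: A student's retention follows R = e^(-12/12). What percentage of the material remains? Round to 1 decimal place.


R = e^(-t/S)
-t/S = -12/12 = -1.0
R = e^(-1.0) = 0.367879
Percentage = 0.367879 * 100
= 36.8


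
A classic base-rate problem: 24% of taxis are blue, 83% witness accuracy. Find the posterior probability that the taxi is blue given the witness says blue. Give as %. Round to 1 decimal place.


P(blue | says blue) = P(says blue | blue)*P(blue) / [P(says blue | blue)*P(blue) + P(says blue | not blue)*P(not blue)]
Numerator = 0.83 * 0.24 = 0.1992
False identification = 0.17 * 0.76 = 0.1292
P = 0.1992 / (0.1992 + 0.1292)
= 0.1992 / 0.3284
As percentage = 60.7


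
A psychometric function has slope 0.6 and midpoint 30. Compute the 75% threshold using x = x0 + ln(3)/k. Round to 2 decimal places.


At P = 0.75: 0.75 = 1/(1 + e^(-k*(x-x0)))
Solving: e^(-k*(x-x0)) = 1/3
x = x0 + ln(3)/k
ln(3) = 1.0986
x = 30 + 1.0986/0.6
= 30 + 1.831
= 31.83


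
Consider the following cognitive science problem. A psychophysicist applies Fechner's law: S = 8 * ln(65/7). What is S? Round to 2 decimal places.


S = 8 * ln(65/7)
I/I0 = 9.285714
ln(9.285714) = 2.2285
S = 8 * 2.2285
= 17.83


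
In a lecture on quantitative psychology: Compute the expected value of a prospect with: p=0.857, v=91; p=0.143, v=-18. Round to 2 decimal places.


EU = sum(p_i * v_i)
0.857 * 91 = 77.987
0.143 * -18 = -2.574
EU = 77.987 + -2.574
= 75.41


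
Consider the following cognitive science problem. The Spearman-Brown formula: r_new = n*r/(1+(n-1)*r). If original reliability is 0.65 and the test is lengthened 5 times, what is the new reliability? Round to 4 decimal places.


r_new = n*r / (1 + (n-1)*r)
Numerator = 5 * 0.65 = 3.25
Denominator = 1 + 4 * 0.65 = 3.6
r_new = 3.25 / 3.6
= 0.9028


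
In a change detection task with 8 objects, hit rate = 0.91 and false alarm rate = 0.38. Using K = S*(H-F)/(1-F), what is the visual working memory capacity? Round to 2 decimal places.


K = S * (H - F) / (1 - F)
H - F = 0.53
1 - F = 0.62
K = 8 * 0.53 / 0.62
= 6.84


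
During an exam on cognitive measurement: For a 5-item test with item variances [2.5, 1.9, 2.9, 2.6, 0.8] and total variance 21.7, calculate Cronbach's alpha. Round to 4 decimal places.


alpha = (k/(k-1)) * (1 - sum(s_i^2)/s_total^2)
sum(item variances) = 10.7
k/(k-1) = 5/4 = 1.25
1 - 10.7/21.7 = 1 - 0.493088 = 0.506912
alpha = 1.25 * 0.506912
= 0.6336


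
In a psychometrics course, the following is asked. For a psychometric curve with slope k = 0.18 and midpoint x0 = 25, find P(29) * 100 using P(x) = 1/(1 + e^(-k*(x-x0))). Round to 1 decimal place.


P(x) = 1/(1 + e^(-0.18*(29 - 25)))
Exponent = -0.18 * 4 = -0.72
e^(-0.72) = 0.486752
P = 1/(1 + 0.486752) = 0.672607
Percentage = 67.3


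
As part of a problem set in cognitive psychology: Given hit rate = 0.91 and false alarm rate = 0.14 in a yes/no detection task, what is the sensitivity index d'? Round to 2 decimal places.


d' = z(HR) - z(FAR)
z(0.91) = 1.3408
z(0.14) = -1.0803
d' = 1.3408 - -1.0803
= 2.42


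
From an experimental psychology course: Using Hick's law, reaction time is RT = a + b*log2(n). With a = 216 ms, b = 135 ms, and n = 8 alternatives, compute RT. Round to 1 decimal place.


RT = 216 + 135 * log2(8)
log2(8) = 3.0
RT = 216 + 135 * 3.0
= 216 + 405.0
= 621.0 ms


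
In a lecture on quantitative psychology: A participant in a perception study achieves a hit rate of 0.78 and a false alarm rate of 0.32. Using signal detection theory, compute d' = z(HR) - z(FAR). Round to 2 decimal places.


d' = z(HR) - z(FAR)
z(0.78) = 0.7722
z(0.32) = -0.4677
d' = 0.7722 - -0.4677
= 1.24


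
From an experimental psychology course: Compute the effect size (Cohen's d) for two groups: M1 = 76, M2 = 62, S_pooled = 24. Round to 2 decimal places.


Cohen's d = (M1 - M2) / S_pooled
= (76 - 62) / 24
= 14 / 24
= 0.58


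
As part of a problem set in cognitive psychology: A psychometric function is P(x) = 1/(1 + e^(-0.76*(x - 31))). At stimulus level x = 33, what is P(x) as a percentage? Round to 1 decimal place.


P(x) = 1/(1 + e^(-0.76*(33 - 31)))
Exponent = -0.76 * 2 = -1.52
e^(-1.52) = 0.218712
P = 1/(1 + 0.218712) = 0.820538
Percentage = 82.1


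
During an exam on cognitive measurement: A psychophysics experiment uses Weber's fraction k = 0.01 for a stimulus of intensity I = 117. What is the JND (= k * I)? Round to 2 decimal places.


JND = k * I
JND = 0.01 * 117
= 1.17


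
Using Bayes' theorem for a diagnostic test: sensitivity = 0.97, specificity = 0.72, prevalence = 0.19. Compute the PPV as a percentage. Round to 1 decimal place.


PPV = (sens * prev) / (sens * prev + (1-spec) * (1-prev))
Numerator = 0.97 * 0.19 = 0.1843
P(positive and no disease) = (1 - spec) * (1 - prev) = (1 - 0.72) * (1 - 0.19) = 0.2268
Denominator = 0.1843 + 0.2268 = 0.4111
PPV = 0.1843 / 0.4111 = 0.448309
As percentage = 44.8


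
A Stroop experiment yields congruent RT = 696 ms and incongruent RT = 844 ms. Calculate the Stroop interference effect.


Stroop effect = RT(incongruent) - RT(congruent)
= 844 - 696
= 148 ms


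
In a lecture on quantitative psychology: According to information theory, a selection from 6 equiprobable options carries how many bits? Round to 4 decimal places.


H = log2(n)
H = log2(6)
= 2.5850


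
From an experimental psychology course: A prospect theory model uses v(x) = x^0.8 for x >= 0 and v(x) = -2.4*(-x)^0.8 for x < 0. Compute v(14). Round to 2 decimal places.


Since x = 14 >= 0, use v(x) = x^0.8
14^0.8 = 8.2585
v(14) = 8.26


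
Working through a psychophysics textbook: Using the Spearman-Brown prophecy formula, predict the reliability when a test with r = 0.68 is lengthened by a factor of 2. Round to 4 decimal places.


r_new = n*r / (1 + (n-1)*r)
Numerator = 2 * 0.68 = 1.36
Denominator = 1 + 1 * 0.68 = 1.68
r_new = 1.36 / 1.68
= 0.8095


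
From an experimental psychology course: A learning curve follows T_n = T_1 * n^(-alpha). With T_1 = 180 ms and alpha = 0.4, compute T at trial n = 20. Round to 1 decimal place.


T_n = 180 * 20^(-0.4)
20^(-0.4) = 0.301709
T_n = 180 * 0.301709
= 54.3 ms


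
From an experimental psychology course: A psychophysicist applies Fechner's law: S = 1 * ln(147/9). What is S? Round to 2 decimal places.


S = 1 * ln(147/9)
I/I0 = 16.333333
ln(16.333333) = 2.7932
S = 1 * 2.7932
= 2.79


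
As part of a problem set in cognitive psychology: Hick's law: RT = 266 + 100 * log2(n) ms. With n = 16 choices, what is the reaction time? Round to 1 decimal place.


RT = 266 + 100 * log2(16)
log2(16) = 4.0
RT = 266 + 100 * 4.0
= 266 + 400.0
= 666.0 ms


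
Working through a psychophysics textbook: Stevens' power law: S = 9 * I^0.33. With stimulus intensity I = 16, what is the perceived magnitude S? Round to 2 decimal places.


S = 9 * 16^0.33
16^0.33 = 2.4967
S = 9 * 2.4967
= 22.47


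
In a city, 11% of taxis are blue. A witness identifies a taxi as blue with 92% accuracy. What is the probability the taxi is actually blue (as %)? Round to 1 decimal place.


P(blue | says blue) = P(says blue | blue)*P(blue) / [P(says blue | blue)*P(blue) + P(says blue | not blue)*P(not blue)]
Numerator = 0.92 * 0.11 = 0.1012
False identification = 0.08 * 0.89 = 0.0712
P = 0.1012 / (0.1012 + 0.0712)
= 0.1012 / 0.1724
As percentage = 58.7


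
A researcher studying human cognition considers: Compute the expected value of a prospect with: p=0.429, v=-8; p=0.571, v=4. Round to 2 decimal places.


EU = sum(p_i * v_i)
0.429 * -8 = -3.432
0.571 * 4 = 2.284
EU = -3.432 + 2.284
= -1.15


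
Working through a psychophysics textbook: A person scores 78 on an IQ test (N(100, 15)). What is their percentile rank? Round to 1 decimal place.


z = (IQ - mean) / SD
z = (78 - 100) / 15 = -1.4667
Percentile = Phi(-1.4667) * 100
Phi(-1.4667) = 0.071229
= 7.1


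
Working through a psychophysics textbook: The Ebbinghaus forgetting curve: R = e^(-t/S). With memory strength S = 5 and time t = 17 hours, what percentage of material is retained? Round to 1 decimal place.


R = e^(-t/S)
-t/S = -17/5 = -3.4
R = e^(-3.4) = 0.033373
Percentage = 0.033373 * 100
= 3.3


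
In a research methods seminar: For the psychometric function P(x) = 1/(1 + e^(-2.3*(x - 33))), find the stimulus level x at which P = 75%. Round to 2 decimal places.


At P = 0.75: 0.75 = 1/(1 + e^(-k*(x-x0)))
Solving: e^(-k*(x-x0)) = 1/3
x = x0 + ln(3)/k
ln(3) = 1.0986
x = 33 + 1.0986/2.3
= 33 + 0.4777
= 33.48


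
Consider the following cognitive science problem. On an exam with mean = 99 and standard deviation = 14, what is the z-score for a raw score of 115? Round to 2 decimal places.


z = (X - mu) / sigma
= (115 - 99) / 14
= 16 / 14
= 1.14


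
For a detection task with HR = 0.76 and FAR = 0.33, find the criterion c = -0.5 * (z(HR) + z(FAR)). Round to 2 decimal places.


c = -0.5 * (z(HR) + z(FAR))
z(0.76) = 0.7063
z(0.33) = -0.4399
c = -0.5 * (0.7063 + -0.4399)
= -0.5 * 0.2664
= -0.13


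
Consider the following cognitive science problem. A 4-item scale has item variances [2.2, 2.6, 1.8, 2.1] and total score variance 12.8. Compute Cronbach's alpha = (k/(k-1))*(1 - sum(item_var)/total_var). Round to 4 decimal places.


alpha = (k/(k-1)) * (1 - sum(s_i^2)/s_total^2)
sum(item variances) = 8.7
k/(k-1) = 4/3 = 1.333333
1 - 8.7/12.8 = 1 - 0.679688 = 0.320312
alpha = 1.333333 * 0.320312
= 0.4271


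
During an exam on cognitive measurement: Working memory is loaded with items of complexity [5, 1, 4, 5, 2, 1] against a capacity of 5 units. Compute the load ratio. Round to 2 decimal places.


Total complexity = 5 + 1 + 4 + 5 + 2 + 1 = 18
Load = total / capacity = 18 / 5
= 3.60


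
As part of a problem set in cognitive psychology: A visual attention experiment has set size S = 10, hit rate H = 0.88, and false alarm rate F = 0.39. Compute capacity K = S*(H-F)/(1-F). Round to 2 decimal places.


K = S * (H - F) / (1 - F)
H - F = 0.49
1 - F = 0.61
K = 10 * 0.49 / 0.61
= 8.03


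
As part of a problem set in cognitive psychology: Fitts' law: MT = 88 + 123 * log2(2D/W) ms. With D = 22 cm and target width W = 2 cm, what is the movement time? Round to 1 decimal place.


MT = 88 + 123 * log2(2*22/2)
2D/W = 22.0
log2(22.0) = 4.4594
MT = 88 + 123 * 4.4594
= 636.5 ms


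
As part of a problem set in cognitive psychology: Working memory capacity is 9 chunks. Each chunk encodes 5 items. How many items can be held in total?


Total items = chunks * items_per_chunk
= 9 * 5
= 45


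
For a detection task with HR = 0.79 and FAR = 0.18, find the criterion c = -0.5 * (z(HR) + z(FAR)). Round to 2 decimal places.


c = -0.5 * (z(HR) + z(FAR))
z(0.79) = 0.8064
z(0.18) = -0.9154
c = -0.5 * (0.8064 + -0.9154)
= -0.5 * -0.109
= 0.05


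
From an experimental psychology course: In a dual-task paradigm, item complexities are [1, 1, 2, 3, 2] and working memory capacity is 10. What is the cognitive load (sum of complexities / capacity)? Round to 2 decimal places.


Total complexity = 1 + 1 + 2 + 3 + 2 = 9
Load = total / capacity = 9 / 10
= 0.90


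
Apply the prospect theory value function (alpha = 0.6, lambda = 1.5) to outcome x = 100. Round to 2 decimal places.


Since x = 100 >= 0, use v(x) = x^0.6
100^0.6 = 15.8489
v(100) = 15.85


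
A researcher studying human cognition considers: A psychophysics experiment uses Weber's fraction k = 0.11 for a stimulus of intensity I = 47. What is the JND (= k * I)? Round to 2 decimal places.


JND = k * I
JND = 0.11 * 47
= 5.17


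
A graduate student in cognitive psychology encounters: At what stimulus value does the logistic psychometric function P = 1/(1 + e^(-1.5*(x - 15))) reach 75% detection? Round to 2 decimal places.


At P = 0.75: 0.75 = 1/(1 + e^(-k*(x-x0)))
Solving: e^(-k*(x-x0)) = 1/3
x = x0 + ln(3)/k
ln(3) = 1.0986
x = 15 + 1.0986/1.5
= 15 + 0.7324
= 15.73


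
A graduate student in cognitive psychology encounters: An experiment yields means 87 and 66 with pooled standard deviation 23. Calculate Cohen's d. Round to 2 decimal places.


Cohen's d = (M1 - M2) / S_pooled
= (87 - 66) / 23
= 21 / 23
= 0.91


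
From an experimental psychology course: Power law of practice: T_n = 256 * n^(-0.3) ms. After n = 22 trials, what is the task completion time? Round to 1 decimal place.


T_n = 256 * 22^(-0.3)
22^(-0.3) = 0.395615
T_n = 256 * 0.395615
= 101.3 ms


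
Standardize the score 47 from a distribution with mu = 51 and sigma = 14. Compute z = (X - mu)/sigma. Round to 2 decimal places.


z = (X - mu) / sigma
= (47 - 51) / 14
= -4 / 14
= -0.29


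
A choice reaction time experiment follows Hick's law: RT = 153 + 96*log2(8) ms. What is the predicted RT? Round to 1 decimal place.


RT = 153 + 96 * log2(8)
log2(8) = 3.0
RT = 153 + 96 * 3.0
= 153 + 288.0
= 441.0 ms


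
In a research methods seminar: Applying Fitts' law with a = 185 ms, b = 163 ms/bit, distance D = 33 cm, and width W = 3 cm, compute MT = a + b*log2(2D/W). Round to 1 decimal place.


MT = 185 + 163 * log2(2*33/3)
2D/W = 22.0
log2(22.0) = 4.4594
MT = 185 + 163 * 4.4594
= 911.9 ms


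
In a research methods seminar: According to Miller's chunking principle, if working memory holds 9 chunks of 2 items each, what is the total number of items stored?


Total items = chunks * items_per_chunk
= 9 * 2
= 18


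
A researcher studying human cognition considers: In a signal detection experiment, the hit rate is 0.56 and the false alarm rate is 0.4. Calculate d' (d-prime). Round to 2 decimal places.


d' = z(HR) - z(FAR)
z(0.56) = 0.151
z(0.4) = -0.2533
d' = 0.151 - -0.2533
= 0.40


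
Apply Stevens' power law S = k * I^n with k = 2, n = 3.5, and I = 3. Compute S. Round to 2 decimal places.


S = 2 * 3^3.5
3^3.5 = 46.7654
S = 2 * 46.7654
= 93.53


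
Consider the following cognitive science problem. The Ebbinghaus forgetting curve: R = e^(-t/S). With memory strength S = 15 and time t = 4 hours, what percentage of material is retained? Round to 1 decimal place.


R = e^(-t/S)
-t/S = -4/15 = -0.266667
R = e^(-0.266667) = 0.765928
Percentage = 0.765928 * 100
= 76.6


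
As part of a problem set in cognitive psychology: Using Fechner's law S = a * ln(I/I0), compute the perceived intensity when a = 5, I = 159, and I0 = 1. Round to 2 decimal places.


S = 5 * ln(159/1)
I/I0 = 159.0
ln(159.0) = 5.0689
S = 5 * 5.0689
= 25.34


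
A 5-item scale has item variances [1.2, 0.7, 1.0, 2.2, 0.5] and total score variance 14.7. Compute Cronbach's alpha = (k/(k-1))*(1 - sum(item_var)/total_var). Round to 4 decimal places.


alpha = (k/(k-1)) * (1 - sum(s_i^2)/s_total^2)
sum(item variances) = 5.6
k/(k-1) = 5/4 = 1.25
1 - 5.6/14.7 = 1 - 0.380952 = 0.619048
alpha = 1.25 * 0.619048
= 0.7738


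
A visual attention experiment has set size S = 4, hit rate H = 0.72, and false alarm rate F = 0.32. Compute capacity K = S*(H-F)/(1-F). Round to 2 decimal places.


K = S * (H - F) / (1 - F)
H - F = 0.4
1 - F = 0.68
K = 4 * 0.4 / 0.68
= 2.35


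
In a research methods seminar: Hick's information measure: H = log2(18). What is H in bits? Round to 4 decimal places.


H = log2(n)
H = log2(18)
= 4.1699


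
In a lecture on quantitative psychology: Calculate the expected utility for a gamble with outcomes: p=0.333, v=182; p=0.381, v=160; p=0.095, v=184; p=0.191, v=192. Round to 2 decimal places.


EU = sum(p_i * v_i)
0.333 * 182 = 60.606
0.381 * 160 = 60.96
0.095 * 184 = 17.48
0.191 * 192 = 36.672
EU = 60.606 + 60.96 + 17.48 + 36.672
= 175.72


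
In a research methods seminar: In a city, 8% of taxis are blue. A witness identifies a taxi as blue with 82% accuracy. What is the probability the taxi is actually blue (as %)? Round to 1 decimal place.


P(blue | says blue) = P(says blue | blue)*P(blue) / [P(says blue | blue)*P(blue) + P(says blue | not blue)*P(not blue)]
Numerator = 0.82 * 0.08 = 0.0656
False identification = 0.18 * 0.92 = 0.1656
P = 0.0656 / (0.0656 + 0.1656)
= 0.0656 / 0.2312
As percentage = 28.4


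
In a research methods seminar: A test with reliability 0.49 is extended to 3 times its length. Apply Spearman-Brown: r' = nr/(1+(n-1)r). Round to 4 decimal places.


r_new = n*r / (1 + (n-1)*r)
Numerator = 3 * 0.49 = 1.47
Denominator = 1 + 2 * 0.49 = 1.98
r_new = 1.47 / 1.98
= 0.7424


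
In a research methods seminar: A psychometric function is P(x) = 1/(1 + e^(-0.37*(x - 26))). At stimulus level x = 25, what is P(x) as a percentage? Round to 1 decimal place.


P(x) = 1/(1 + e^(-0.37*(25 - 26)))
Exponent = -0.37 * -1 = 0.37
e^(0.37) = 1.447735
P = 1/(1 + 1.447735) = 0.408541
Percentage = 40.9


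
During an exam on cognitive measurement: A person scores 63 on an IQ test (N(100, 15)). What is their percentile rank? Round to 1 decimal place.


z = (IQ - mean) / SD
z = (63 - 100) / 15 = -2.4667
Percentile = Phi(-2.4667) * 100
Phi(-2.4667) = 0.006818
= 0.7


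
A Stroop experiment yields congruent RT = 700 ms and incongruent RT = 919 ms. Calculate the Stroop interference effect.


Stroop effect = RT(incongruent) - RT(congruent)
= 919 - 700
= 219 ms


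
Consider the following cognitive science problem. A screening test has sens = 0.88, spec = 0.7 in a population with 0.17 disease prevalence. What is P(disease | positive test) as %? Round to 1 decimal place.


PPV = (sens * prev) / (sens * prev + (1-spec) * (1-prev))
Numerator = 0.88 * 0.17 = 0.1496
P(positive and no disease) = (1 - spec) * (1 - prev) = (1 - 0.7) * (1 - 0.17) = 0.249
Denominator = 0.1496 + 0.249 = 0.3986
PPV = 0.1496 / 0.3986 = 0.375314
As percentage = 37.5


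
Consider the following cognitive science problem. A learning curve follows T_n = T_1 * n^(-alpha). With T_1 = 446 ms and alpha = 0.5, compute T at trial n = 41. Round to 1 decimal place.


T_n = 446 * 41^(-0.5)
41^(-0.5) = 0.156174
T_n = 446 * 0.156174
= 69.7 ms


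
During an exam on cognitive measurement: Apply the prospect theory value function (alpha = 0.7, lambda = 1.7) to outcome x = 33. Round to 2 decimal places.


Since x = 33 >= 0, use v(x) = x^0.7
33^0.7 = 11.5601
v(33) = 11.56


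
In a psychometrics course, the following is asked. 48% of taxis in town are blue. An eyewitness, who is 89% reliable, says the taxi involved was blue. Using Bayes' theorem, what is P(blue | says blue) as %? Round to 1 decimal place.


P(blue | says blue) = P(says blue | blue)*P(blue) / [P(says blue | blue)*P(blue) + P(says blue | not blue)*P(not blue)]
Numerator = 0.89 * 0.48 = 0.4272
False identification = 0.11 * 0.52 = 0.0572
P = 0.4272 / (0.4272 + 0.0572)
= 0.4272 / 0.4844
As percentage = 88.2


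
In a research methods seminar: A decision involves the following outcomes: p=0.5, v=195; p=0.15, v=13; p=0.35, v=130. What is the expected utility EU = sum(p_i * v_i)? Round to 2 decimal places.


EU = sum(p_i * v_i)
0.5 * 195 = 97.5
0.15 * 13 = 1.95
0.35 * 130 = 45.5
EU = 97.5 + 1.95 + 45.5
= 144.95


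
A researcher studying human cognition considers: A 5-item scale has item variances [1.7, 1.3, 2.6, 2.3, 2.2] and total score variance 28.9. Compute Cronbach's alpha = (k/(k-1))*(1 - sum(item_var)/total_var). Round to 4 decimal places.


alpha = (k/(k-1)) * (1 - sum(s_i^2)/s_total^2)
sum(item variances) = 10.1
k/(k-1) = 5/4 = 1.25
1 - 10.1/28.9 = 1 - 0.349481 = 0.650519
alpha = 1.25 * 0.650519
= 0.8131


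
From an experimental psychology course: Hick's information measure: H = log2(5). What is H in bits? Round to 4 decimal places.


H = log2(n)
H = log2(5)
= 2.3219


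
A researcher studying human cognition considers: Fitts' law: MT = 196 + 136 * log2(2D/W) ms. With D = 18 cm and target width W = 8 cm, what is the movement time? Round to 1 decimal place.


MT = 196 + 136 * log2(2*18/8)
2D/W = 4.5
log2(4.5) = 2.1699
MT = 196 + 136 * 2.1699
= 491.1 ms


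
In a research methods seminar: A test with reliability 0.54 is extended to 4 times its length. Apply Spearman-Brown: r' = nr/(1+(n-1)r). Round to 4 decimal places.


r_new = n*r / (1 + (n-1)*r)
Numerator = 4 * 0.54 = 2.16
Denominator = 1 + 3 * 0.54 = 2.62
r_new = 2.16 / 2.62
= 0.8244


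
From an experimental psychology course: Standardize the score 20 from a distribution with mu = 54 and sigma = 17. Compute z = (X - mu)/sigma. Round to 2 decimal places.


z = (X - mu) / sigma
= (20 - 54) / 17
= -34 / 17
= -2.00


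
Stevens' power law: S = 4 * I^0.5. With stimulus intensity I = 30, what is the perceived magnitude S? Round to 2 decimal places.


S = 4 * 30^0.5
30^0.5 = 5.4772
S = 4 * 5.4772
= 21.91


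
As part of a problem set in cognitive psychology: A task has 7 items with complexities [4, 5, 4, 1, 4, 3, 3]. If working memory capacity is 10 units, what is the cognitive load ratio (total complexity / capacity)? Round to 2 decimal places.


Total complexity = 4 + 5 + 4 + 1 + 4 + 3 + 3 = 24
Load = total / capacity = 24 / 10
= 2.40


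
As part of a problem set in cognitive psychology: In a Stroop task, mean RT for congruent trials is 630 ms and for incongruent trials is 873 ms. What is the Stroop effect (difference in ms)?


Stroop effect = RT(incongruent) - RT(congruent)
= 873 - 630
= 243 ms


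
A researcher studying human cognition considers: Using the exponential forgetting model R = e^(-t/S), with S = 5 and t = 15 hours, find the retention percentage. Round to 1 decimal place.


R = e^(-t/S)
-t/S = -15/5 = -3.0
R = e^(-3.0) = 0.049787
Percentage = 0.049787 * 100
= 5.0


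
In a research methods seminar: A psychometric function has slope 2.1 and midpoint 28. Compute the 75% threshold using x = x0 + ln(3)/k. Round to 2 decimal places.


At P = 0.75: 0.75 = 1/(1 + e^(-k*(x-x0)))
Solving: e^(-k*(x-x0)) = 1/3
x = x0 + ln(3)/k
ln(3) = 1.0986
x = 28 + 1.0986/2.1
= 28 + 0.5231
= 28.52


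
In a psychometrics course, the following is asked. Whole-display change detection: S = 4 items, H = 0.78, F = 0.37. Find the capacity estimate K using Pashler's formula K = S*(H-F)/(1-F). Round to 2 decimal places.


K = S * (H - F) / (1 - F)
H - F = 0.41
1 - F = 0.63
K = 4 * 0.41 / 0.63
= 2.60


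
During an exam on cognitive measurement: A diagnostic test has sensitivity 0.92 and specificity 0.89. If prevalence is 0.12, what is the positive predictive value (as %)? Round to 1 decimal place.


PPV = (sens * prev) / (sens * prev + (1-spec) * (1-prev))
Numerator = 0.92 * 0.12 = 0.1104
P(positive and no disease) = (1 - spec) * (1 - prev) = (1 - 0.89) * (1 - 0.12) = 0.0968
Denominator = 0.1104 + 0.0968 = 0.2072
PPV = 0.1104 / 0.2072 = 0.532819
As percentage = 53.3


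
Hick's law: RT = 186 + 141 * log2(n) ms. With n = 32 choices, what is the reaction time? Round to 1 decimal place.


RT = 186 + 141 * log2(32)
log2(32) = 5.0
RT = 186 + 141 * 5.0
= 186 + 705.0
= 891.0 ms


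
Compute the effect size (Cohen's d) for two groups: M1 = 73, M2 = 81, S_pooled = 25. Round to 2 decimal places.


Cohen's d = (M1 - M2) / S_pooled
= (73 - 81) / 25
= -8 / 25
= -0.32


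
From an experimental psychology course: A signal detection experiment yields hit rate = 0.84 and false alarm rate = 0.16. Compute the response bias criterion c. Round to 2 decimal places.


c = -0.5 * (z(HR) + z(FAR))
z(0.84) = 0.9945
z(0.16) = -0.9945
c = -0.5 * (0.9945 + -0.9945)
= -0.5 * 0.0
= 0.00


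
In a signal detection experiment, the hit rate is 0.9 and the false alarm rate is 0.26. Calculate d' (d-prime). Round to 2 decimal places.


d' = z(HR) - z(FAR)
z(0.9) = 1.2816
z(0.26) = -0.6433
d' = 1.2816 - -0.6433
= 1.92


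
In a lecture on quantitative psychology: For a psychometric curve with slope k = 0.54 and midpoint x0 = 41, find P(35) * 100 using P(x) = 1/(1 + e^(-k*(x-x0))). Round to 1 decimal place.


P(x) = 1/(1 + e^(-0.54*(35 - 41)))
Exponent = -0.54 * -6 = 3.24
e^(3.24) = 25.533722
P = 1/(1 + 25.533722) = 0.037688
Percentage = 3.8


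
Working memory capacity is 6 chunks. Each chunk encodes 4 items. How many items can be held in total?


Total items = chunks * items_per_chunk
= 6 * 4
= 24


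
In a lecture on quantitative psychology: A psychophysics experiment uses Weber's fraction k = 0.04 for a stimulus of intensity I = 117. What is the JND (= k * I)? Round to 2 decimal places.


JND = k * I
JND = 0.04 * 117
= 4.68


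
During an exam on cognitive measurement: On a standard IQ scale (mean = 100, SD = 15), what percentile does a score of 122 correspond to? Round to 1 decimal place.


z = (IQ - mean) / SD
z = (122 - 100) / 15 = 1.4667
Percentile = Phi(1.4667) * 100
Phi(1.4667) = 0.928771
= 92.9


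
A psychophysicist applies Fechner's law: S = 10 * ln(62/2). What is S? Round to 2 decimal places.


S = 10 * ln(62/2)
I/I0 = 31.0
ln(31.0) = 3.434
S = 10 * 3.434
= 34.34


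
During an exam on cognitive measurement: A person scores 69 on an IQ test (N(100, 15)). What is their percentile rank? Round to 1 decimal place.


z = (IQ - mean) / SD
z = (69 - 100) / 15 = -2.0667
Percentile = Phi(-2.0667) * 100
Phi(-2.0667) = 0.019381
= 1.9


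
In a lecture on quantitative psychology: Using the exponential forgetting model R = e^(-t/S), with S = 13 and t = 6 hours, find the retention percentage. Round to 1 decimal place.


R = e^(-t/S)
-t/S = -6/13 = -0.461538
R = e^(-0.461538) = 0.630313
Percentage = 0.630313 * 100
= 63.0


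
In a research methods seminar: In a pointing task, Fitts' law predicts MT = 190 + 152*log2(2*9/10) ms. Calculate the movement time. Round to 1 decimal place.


MT = 190 + 152 * log2(2*9/10)
2D/W = 1.8
log2(1.8) = 0.848
MT = 190 + 152 * 0.848
= 318.9 ms


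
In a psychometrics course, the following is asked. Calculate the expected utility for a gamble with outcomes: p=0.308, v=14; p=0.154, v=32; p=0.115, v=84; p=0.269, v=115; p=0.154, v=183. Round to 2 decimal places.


EU = sum(p_i * v_i)
0.308 * 14 = 4.312
0.154 * 32 = 4.928
0.115 * 84 = 9.66
0.269 * 115 = 30.935
0.154 * 183 = 28.182
EU = 4.312 + 4.928 + 9.66 + 30.935 + 28.182
= 78.02


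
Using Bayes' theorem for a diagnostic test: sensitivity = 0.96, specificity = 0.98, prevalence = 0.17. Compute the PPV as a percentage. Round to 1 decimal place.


PPV = (sens * prev) / (sens * prev + (1-spec) * (1-prev))
Numerator = 0.96 * 0.17 = 0.1632
P(positive and no disease) = (1 - spec) * (1 - prev) = (1 - 0.98) * (1 - 0.17) = 0.0166
Denominator = 0.1632 + 0.0166 = 0.1798
PPV = 0.1632 / 0.1798 = 0.907675
As percentage = 90.8


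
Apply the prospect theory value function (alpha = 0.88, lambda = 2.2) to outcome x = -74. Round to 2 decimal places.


Since x = -74 < 0, use v(x) = -lambda*(-x)^alpha
(-x) = 74
74^0.88 = 44.1493
v(-74) = -2.2 * 44.1493
= -97.13


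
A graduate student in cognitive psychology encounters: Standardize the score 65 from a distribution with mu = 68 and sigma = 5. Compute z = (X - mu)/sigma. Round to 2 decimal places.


z = (X - mu) / sigma
= (65 - 68) / 5
= -3 / 5
= -0.60


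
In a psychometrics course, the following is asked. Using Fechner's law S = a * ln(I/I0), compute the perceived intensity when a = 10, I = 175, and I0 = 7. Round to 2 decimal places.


S = 10 * ln(175/7)
I/I0 = 25.0
ln(25.0) = 3.2189
S = 10 * 3.2189
= 32.19


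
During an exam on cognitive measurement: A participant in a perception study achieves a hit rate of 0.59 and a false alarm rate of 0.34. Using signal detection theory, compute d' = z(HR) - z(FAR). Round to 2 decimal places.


d' = z(HR) - z(FAR)
z(0.59) = 0.2275
z(0.34) = -0.4125
d' = 0.2275 - -0.4125
= 0.64


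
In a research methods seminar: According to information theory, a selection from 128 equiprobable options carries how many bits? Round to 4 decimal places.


H = log2(n)
H = log2(128)
= 7.0000


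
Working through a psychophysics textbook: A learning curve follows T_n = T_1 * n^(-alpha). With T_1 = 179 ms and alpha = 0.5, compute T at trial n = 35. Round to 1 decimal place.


T_n = 179 * 35^(-0.5)
35^(-0.5) = 0.169031
T_n = 179 * 0.169031
= 30.3 ms


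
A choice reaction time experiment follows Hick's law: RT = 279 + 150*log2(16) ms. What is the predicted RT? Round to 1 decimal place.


RT = 279 + 150 * log2(16)
log2(16) = 4.0
RT = 279 + 150 * 4.0
= 279 + 600.0
= 879.0 ms


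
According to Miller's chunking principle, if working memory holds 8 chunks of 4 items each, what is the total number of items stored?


Total items = chunks * items_per_chunk
= 8 * 4
= 32


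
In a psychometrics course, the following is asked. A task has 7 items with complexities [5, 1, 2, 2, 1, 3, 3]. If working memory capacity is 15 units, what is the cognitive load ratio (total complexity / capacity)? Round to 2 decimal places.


Total complexity = 5 + 1 + 2 + 2 + 1 + 3 + 3 = 17
Load = total / capacity = 17 / 15
= 1.13


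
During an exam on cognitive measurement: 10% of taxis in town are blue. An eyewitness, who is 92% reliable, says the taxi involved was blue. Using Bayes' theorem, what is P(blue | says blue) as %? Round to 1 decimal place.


P(blue | says blue) = P(says blue | blue)*P(blue) / [P(says blue | blue)*P(blue) + P(says blue | not blue)*P(not blue)]
Numerator = 0.92 * 0.1 = 0.092
False identification = 0.08 * 0.9 = 0.072
P = 0.092 / (0.092 + 0.072)
= 0.092 / 0.164
As percentage = 56.1


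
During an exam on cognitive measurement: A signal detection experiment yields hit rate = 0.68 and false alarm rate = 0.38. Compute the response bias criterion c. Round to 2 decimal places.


c = -0.5 * (z(HR) + z(FAR))
z(0.68) = 0.4677
z(0.38) = -0.3055
c = -0.5 * (0.4677 + -0.3055)
= -0.5 * 0.1622
= -0.08


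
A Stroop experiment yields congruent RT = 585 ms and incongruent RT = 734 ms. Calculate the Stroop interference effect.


Stroop effect = RT(incongruent) - RT(congruent)
= 734 - 585
= 149 ms


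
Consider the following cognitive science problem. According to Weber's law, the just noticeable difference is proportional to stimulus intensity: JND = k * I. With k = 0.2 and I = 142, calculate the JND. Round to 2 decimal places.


JND = k * I
JND = 0.2 * 142
= 28.40


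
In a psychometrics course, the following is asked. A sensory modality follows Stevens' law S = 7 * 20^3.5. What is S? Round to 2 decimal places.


S = 7 * 20^3.5
20^3.5 = 35777.0876
S = 7 * 35777.0876
= 250439.61


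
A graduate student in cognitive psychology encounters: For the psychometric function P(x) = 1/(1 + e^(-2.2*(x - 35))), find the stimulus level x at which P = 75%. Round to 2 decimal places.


At P = 0.75: 0.75 = 1/(1 + e^(-k*(x-x0)))
Solving: e^(-k*(x-x0)) = 1/3
x = x0 + ln(3)/k
ln(3) = 1.0986
x = 35 + 1.0986/2.2
= 35 + 0.4994
= 35.50


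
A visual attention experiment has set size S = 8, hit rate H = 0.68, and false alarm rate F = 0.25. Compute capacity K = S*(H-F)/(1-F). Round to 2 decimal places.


K = S * (H - F) / (1 - F)
H - F = 0.43
1 - F = 0.75
K = 8 * 0.43 / 0.75
= 4.59


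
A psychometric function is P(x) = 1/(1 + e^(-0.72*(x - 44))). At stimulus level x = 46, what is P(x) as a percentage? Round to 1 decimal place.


P(x) = 1/(1 + e^(-0.72*(46 - 44)))
Exponent = -0.72 * 2 = -1.44
e^(-1.44) = 0.236928
P = 1/(1 + 0.236928) = 0.808454
Percentage = 80.8


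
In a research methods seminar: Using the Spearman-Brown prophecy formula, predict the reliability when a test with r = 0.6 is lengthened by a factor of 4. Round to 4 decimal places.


r_new = n*r / (1 + (n-1)*r)
Numerator = 4 * 0.6 = 2.4
Denominator = 1 + 3 * 0.6 = 2.8
r_new = 2.4 / 2.8
= 0.8571


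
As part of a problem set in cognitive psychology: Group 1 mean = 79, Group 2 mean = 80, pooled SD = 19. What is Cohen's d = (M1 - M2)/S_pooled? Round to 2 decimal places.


Cohen's d = (M1 - M2) / S_pooled
= (79 - 80) / 19
= -1 / 19
= -0.05


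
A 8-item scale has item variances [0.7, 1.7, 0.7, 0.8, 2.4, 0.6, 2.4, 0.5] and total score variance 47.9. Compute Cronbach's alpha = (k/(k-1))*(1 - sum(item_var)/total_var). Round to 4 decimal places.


alpha = (k/(k-1)) * (1 - sum(s_i^2)/s_total^2)
sum(item variances) = 9.8
k/(k-1) = 8/7 = 1.142857
1 - 9.8/47.9 = 1 - 0.204593 = 0.795407
alpha = 1.142857 * 0.795407
= 0.9090


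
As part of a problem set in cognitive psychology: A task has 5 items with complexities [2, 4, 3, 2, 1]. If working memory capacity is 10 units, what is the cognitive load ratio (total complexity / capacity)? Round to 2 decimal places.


Total complexity = 2 + 4 + 3 + 2 + 1 = 12
Load = total / capacity = 12 / 10
= 1.20


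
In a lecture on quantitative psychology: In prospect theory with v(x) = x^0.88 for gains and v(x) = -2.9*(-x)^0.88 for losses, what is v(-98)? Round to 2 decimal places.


Since x = -98 < 0, use v(x) = -lambda*(-x)^alpha
(-x) = 98
98^0.88 = 56.53
v(-98) = -2.9 * 56.53
= -163.94


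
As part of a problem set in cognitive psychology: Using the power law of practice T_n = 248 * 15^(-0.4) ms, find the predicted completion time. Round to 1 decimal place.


T_n = 248 * 15^(-0.4)
15^(-0.4) = 0.338504
T_n = 248 * 0.338504
= 83.9 ms


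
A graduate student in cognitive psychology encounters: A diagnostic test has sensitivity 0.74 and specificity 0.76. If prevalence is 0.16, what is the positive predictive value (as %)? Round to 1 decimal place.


PPV = (sens * prev) / (sens * prev + (1-spec) * (1-prev))
Numerator = 0.74 * 0.16 = 0.1184
P(positive and no disease) = (1 - spec) * (1 - prev) = (1 - 0.76) * (1 - 0.16) = 0.2016
Denominator = 0.1184 + 0.2016 = 0.32
PPV = 0.1184 / 0.32 = 0.37
As percentage = 37.0


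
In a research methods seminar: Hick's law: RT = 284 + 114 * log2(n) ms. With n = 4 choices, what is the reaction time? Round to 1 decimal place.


RT = 284 + 114 * log2(4)
log2(4) = 2.0
RT = 284 + 114 * 2.0
= 284 + 228.0
= 512.0 ms


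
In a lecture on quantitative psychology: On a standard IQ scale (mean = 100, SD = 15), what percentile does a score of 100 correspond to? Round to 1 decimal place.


z = (IQ - mean) / SD
z = (100 - 100) / 15 = 0.0
Percentile = Phi(0.0) * 100
Phi(0.0) = 0.5
= 50.0


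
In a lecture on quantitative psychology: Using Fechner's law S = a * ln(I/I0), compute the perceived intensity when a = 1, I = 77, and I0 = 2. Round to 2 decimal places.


S = 1 * ln(77/2)
I/I0 = 38.5
ln(38.5) = 3.6507
S = 1 * 3.6507
= 3.65


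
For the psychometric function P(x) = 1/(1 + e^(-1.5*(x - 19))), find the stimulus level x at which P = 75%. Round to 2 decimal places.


At P = 0.75: 0.75 = 1/(1 + e^(-k*(x-x0)))
Solving: e^(-k*(x-x0)) = 1/3
x = x0 + ln(3)/k
ln(3) = 1.0986
x = 19 + 1.0986/1.5
= 19 + 0.7324
= 19.73


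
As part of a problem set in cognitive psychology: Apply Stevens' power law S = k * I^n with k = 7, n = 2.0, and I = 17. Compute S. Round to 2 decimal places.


S = 7 * 17^2.0
17^2.0 = 289.0
S = 7 * 289.0
= 2023.00


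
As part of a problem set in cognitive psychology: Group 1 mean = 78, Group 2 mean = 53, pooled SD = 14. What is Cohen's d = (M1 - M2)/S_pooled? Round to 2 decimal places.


Cohen's d = (M1 - M2) / S_pooled
= (78 - 53) / 14
= 25 / 14
= 1.79


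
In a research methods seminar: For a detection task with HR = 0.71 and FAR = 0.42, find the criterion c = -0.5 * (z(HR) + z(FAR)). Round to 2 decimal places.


c = -0.5 * (z(HR) + z(FAR))
z(0.71) = 0.5534
z(0.42) = -0.2019
c = -0.5 * (0.5534 + -0.2019)
= -0.5 * 0.3515
= -0.18


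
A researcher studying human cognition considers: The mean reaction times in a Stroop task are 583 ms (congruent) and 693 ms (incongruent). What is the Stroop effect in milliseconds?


Stroop effect = RT(incongruent) - RT(congruent)
= 693 - 583
= 110 ms


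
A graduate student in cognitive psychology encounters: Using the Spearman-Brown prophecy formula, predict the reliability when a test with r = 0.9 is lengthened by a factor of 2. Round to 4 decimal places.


r_new = n*r / (1 + (n-1)*r)
Numerator = 2 * 0.9 = 1.8
Denominator = 1 + 1 * 0.9 = 1.9
r_new = 1.8 / 1.9
= 0.9474


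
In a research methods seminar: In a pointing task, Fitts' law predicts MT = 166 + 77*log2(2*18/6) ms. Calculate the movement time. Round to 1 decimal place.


MT = 166 + 77 * log2(2*18/6)
2D/W = 6.0
log2(6.0) = 2.585
MT = 166 + 77 * 2.585
= 365.0 ms


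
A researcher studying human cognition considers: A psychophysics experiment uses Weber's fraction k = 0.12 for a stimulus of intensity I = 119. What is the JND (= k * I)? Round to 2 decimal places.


JND = k * I
JND = 0.12 * 119
= 14.28


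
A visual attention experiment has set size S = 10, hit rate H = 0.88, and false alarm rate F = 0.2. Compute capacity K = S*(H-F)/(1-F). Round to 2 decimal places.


K = S * (H - F) / (1 - F)
H - F = 0.68
1 - F = 0.8
K = 10 * 0.68 / 0.8
= 8.50


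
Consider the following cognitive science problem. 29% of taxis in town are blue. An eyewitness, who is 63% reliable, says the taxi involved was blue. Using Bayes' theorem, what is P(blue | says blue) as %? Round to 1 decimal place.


P(blue | says blue) = P(says blue | blue)*P(blue) / [P(says blue | blue)*P(blue) + P(says blue | not blue)*P(not blue)]
Numerator = 0.63 * 0.29 = 0.1827
False identification = 0.37 * 0.71 = 0.2627
P = 0.1827 / (0.1827 + 0.2627)
= 0.1827 / 0.4454
As percentage = 41.0


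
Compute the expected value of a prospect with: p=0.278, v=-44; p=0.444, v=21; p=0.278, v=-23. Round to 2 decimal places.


EU = sum(p_i * v_i)
0.278 * -44 = -12.232
0.444 * 21 = 9.324
0.278 * -23 = -6.394
EU = -12.232 + 9.324 + -6.394
= -9.30


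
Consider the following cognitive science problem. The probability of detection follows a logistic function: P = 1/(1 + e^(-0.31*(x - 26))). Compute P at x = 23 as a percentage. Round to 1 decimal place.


P(x) = 1/(1 + e^(-0.31*(23 - 26)))
Exponent = -0.31 * -3 = 0.93
e^(0.93) = 2.534509
P = 1/(1 + 2.534509) = 0.282925
Percentage = 28.3


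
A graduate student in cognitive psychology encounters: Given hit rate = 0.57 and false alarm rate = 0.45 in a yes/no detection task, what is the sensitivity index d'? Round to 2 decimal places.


d' = z(HR) - z(FAR)
z(0.57) = 0.1764
z(0.45) = -0.1257
d' = 0.1764 - -0.1257
= 0.30


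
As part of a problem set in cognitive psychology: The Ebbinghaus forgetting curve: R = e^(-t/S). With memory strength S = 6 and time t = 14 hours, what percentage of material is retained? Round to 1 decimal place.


R = e^(-t/S)
-t/S = -14/6 = -2.333333
R = e^(-2.333333) = 0.096972
Percentage = 0.096972 * 100
= 9.7


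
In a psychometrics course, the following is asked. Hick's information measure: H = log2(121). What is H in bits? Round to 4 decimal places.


H = log2(n)
H = log2(121)
= 6.9189


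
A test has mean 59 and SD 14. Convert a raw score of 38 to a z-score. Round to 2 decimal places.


z = (X - mu) / sigma
= (38 - 59) / 14
= -21 / 14
= -1.50


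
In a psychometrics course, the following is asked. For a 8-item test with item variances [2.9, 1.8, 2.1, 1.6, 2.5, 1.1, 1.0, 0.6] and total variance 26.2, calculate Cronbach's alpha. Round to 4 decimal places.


alpha = (k/(k-1)) * (1 - sum(s_i^2)/s_total^2)
sum(item variances) = 13.6
k/(k-1) = 8/7 = 1.142857
1 - 13.6/26.2 = 1 - 0.519084 = 0.480916
alpha = 1.142857 * 0.480916
= 0.5496


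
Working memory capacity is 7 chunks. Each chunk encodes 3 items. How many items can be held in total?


Total items = chunks * items_per_chunk
= 7 * 3
= 21


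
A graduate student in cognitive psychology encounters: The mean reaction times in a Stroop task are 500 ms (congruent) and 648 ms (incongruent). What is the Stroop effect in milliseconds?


Stroop effect = RT(incongruent) - RT(congruent)
= 648 - 500
= 148 ms


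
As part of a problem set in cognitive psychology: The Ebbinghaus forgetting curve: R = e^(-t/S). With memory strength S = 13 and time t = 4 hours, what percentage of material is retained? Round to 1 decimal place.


R = e^(-t/S)
-t/S = -4/13 = -0.307692
R = e^(-0.307692) = 0.735142
Percentage = 0.735142 * 100
= 73.5
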